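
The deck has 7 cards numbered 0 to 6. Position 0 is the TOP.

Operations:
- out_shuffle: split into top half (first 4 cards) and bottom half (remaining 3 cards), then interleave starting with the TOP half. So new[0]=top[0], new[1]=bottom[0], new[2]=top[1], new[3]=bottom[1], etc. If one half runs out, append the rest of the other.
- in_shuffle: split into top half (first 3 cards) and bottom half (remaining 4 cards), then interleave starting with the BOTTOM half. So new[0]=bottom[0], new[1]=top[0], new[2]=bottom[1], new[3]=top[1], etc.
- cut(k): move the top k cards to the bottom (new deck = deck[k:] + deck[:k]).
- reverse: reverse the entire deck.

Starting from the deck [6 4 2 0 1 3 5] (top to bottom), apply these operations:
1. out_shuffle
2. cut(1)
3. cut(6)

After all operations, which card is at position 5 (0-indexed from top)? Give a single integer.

Answer: 5

Derivation:
After op 1 (out_shuffle): [6 1 4 3 2 5 0]
After op 2 (cut(1)): [1 4 3 2 5 0 6]
After op 3 (cut(6)): [6 1 4 3 2 5 0]
Position 5: card 5.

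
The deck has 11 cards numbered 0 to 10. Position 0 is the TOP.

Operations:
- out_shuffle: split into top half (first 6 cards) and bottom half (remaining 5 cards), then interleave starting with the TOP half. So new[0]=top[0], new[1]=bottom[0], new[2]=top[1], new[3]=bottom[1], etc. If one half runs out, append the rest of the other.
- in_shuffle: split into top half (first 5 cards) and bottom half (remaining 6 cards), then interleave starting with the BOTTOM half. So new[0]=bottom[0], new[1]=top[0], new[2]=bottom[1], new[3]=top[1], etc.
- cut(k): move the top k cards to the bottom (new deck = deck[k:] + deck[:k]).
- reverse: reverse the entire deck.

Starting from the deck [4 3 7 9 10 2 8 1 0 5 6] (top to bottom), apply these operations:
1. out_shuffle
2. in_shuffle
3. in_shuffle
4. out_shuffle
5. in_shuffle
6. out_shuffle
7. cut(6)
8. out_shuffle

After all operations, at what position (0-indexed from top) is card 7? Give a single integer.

After op 1 (out_shuffle): [4 8 3 1 7 0 9 5 10 6 2]
After op 2 (in_shuffle): [0 4 9 8 5 3 10 1 6 7 2]
After op 3 (in_shuffle): [3 0 10 4 1 9 6 8 7 5 2]
After op 4 (out_shuffle): [3 6 0 8 10 7 4 5 1 2 9]
After op 5 (in_shuffle): [7 3 4 6 5 0 1 8 2 10 9]
After op 6 (out_shuffle): [7 1 3 8 4 2 6 10 5 9 0]
After op 7 (cut(6)): [6 10 5 9 0 7 1 3 8 4 2]
After op 8 (out_shuffle): [6 1 10 3 5 8 9 4 0 2 7]
Card 7 is at position 10.

Answer: 10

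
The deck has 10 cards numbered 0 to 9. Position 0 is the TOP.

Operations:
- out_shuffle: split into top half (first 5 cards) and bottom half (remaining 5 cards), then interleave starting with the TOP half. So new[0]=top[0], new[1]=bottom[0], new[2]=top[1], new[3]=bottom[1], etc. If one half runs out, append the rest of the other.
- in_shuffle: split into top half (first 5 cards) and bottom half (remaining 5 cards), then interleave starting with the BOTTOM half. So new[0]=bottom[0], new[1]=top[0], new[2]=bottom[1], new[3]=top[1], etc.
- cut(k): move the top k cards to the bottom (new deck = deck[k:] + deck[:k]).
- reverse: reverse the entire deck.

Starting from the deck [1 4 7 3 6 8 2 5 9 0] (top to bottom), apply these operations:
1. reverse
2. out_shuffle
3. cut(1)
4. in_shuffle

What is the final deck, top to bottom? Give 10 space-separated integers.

After op 1 (reverse): [0 9 5 2 8 6 3 7 4 1]
After op 2 (out_shuffle): [0 6 9 3 5 7 2 4 8 1]
After op 3 (cut(1)): [6 9 3 5 7 2 4 8 1 0]
After op 4 (in_shuffle): [2 6 4 9 8 3 1 5 0 7]

Answer: 2 6 4 9 8 3 1 5 0 7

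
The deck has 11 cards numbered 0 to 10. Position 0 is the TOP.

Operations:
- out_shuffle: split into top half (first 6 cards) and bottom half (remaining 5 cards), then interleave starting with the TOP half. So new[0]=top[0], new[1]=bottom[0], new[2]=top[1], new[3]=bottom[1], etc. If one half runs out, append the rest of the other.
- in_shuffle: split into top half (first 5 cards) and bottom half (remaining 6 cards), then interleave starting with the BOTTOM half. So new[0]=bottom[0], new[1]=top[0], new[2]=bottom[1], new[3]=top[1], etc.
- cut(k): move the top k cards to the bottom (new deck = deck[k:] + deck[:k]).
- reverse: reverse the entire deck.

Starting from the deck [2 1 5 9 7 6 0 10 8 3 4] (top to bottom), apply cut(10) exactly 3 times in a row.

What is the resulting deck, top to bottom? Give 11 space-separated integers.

Answer: 8 3 4 2 1 5 9 7 6 0 10

Derivation:
After op 1 (cut(10)): [4 2 1 5 9 7 6 0 10 8 3]
After op 2 (cut(10)): [3 4 2 1 5 9 7 6 0 10 8]
After op 3 (cut(10)): [8 3 4 2 1 5 9 7 6 0 10]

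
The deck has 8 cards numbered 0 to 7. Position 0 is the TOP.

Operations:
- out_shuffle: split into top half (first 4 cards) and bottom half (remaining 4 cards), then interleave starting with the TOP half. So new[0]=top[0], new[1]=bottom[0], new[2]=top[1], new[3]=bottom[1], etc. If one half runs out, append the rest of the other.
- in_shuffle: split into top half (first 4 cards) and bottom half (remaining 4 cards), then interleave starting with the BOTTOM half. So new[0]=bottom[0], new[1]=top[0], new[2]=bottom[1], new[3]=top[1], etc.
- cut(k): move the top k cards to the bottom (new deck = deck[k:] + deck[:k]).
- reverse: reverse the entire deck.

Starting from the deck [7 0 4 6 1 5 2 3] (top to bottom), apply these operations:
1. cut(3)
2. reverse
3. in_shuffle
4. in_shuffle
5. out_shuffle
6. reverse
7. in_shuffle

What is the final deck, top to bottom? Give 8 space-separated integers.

After op 1 (cut(3)): [6 1 5 2 3 7 0 4]
After op 2 (reverse): [4 0 7 3 2 5 1 6]
After op 3 (in_shuffle): [2 4 5 0 1 7 6 3]
After op 4 (in_shuffle): [1 2 7 4 6 5 3 0]
After op 5 (out_shuffle): [1 6 2 5 7 3 4 0]
After op 6 (reverse): [0 4 3 7 5 2 6 1]
After op 7 (in_shuffle): [5 0 2 4 6 3 1 7]

Answer: 5 0 2 4 6 3 1 7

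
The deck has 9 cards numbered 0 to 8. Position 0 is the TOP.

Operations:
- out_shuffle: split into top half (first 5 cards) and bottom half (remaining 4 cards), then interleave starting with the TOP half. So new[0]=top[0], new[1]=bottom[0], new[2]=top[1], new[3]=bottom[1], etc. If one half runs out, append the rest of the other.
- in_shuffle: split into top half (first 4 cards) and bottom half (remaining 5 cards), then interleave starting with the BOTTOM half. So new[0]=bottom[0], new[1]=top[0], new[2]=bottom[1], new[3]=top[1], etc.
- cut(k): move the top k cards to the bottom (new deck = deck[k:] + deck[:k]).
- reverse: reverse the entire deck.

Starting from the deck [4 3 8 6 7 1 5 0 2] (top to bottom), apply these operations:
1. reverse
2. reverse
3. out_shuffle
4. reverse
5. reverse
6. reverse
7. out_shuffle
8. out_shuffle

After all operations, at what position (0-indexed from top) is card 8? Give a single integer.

Answer: 7

Derivation:
After op 1 (reverse): [2 0 5 1 7 6 8 3 4]
After op 2 (reverse): [4 3 8 6 7 1 5 0 2]
After op 3 (out_shuffle): [4 1 3 5 8 0 6 2 7]
After op 4 (reverse): [7 2 6 0 8 5 3 1 4]
After op 5 (reverse): [4 1 3 5 8 0 6 2 7]
After op 6 (reverse): [7 2 6 0 8 5 3 1 4]
After op 7 (out_shuffle): [7 5 2 3 6 1 0 4 8]
After op 8 (out_shuffle): [7 1 5 0 2 4 3 8 6]
Card 8 is at position 7.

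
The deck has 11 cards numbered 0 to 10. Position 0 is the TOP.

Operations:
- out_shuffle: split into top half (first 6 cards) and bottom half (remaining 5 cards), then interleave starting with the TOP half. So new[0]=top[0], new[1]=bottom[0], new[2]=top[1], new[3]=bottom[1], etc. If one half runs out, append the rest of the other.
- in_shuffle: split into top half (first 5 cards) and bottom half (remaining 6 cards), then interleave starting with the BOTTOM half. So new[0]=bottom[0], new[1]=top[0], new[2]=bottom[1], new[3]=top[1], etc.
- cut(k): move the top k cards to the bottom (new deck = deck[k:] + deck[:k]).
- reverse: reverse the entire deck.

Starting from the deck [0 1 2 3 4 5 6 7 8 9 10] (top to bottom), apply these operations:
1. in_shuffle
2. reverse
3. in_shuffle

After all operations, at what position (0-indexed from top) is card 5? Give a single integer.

Answer: 10

Derivation:
After op 1 (in_shuffle): [5 0 6 1 7 2 8 3 9 4 10]
After op 2 (reverse): [10 4 9 3 8 2 7 1 6 0 5]
After op 3 (in_shuffle): [2 10 7 4 1 9 6 3 0 8 5]
Card 5 is at position 10.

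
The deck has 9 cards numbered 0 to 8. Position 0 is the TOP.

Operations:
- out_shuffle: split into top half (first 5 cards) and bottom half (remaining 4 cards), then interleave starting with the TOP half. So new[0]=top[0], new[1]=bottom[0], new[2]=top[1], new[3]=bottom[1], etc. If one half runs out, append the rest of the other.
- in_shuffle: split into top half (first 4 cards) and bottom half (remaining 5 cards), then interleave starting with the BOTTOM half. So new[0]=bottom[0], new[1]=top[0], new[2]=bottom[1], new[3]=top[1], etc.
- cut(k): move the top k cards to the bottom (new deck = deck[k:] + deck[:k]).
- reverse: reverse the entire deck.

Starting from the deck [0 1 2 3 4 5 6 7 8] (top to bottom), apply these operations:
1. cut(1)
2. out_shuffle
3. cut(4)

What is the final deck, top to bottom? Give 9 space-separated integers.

Answer: 3 8 4 0 5 1 6 2 7

Derivation:
After op 1 (cut(1)): [1 2 3 4 5 6 7 8 0]
After op 2 (out_shuffle): [1 6 2 7 3 8 4 0 5]
After op 3 (cut(4)): [3 8 4 0 5 1 6 2 7]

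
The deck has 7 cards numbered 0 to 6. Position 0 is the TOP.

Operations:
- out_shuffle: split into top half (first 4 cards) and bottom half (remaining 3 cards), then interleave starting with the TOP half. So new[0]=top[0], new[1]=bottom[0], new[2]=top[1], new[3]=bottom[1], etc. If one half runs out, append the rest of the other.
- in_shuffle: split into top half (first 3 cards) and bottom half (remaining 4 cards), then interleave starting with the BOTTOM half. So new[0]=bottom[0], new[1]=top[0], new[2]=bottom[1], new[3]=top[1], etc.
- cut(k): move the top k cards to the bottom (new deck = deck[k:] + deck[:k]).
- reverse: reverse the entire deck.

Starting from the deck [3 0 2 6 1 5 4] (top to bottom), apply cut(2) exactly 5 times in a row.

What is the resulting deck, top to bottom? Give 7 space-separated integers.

Answer: 6 1 5 4 3 0 2

Derivation:
After op 1 (cut(2)): [2 6 1 5 4 3 0]
After op 2 (cut(2)): [1 5 4 3 0 2 6]
After op 3 (cut(2)): [4 3 0 2 6 1 5]
After op 4 (cut(2)): [0 2 6 1 5 4 3]
After op 5 (cut(2)): [6 1 5 4 3 0 2]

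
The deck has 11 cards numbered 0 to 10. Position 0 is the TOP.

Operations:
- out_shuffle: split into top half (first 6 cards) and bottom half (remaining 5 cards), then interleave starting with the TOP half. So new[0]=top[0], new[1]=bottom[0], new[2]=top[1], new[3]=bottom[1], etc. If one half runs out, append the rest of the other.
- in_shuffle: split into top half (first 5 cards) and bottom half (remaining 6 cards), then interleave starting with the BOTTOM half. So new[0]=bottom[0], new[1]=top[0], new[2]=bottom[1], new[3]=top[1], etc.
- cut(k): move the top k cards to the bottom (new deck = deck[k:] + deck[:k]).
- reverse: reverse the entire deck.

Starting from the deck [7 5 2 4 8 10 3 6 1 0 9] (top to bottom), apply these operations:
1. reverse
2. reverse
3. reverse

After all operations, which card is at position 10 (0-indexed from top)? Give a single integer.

After op 1 (reverse): [9 0 1 6 3 10 8 4 2 5 7]
After op 2 (reverse): [7 5 2 4 8 10 3 6 1 0 9]
After op 3 (reverse): [9 0 1 6 3 10 8 4 2 5 7]
Position 10: card 7.

Answer: 7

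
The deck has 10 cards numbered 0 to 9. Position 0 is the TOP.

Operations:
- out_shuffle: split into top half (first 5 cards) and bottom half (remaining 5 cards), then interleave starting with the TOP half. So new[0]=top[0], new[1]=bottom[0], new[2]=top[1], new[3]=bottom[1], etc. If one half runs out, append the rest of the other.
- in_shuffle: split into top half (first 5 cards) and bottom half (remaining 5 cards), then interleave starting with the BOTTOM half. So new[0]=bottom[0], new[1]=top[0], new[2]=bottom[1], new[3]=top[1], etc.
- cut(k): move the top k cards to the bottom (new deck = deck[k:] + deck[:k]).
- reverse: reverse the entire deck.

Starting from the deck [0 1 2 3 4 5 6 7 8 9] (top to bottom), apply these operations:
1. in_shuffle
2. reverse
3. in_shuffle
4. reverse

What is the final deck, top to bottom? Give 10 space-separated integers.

Answer: 2 5 8 0 3 6 9 1 4 7

Derivation:
After op 1 (in_shuffle): [5 0 6 1 7 2 8 3 9 4]
After op 2 (reverse): [4 9 3 8 2 7 1 6 0 5]
After op 3 (in_shuffle): [7 4 1 9 6 3 0 8 5 2]
After op 4 (reverse): [2 5 8 0 3 6 9 1 4 7]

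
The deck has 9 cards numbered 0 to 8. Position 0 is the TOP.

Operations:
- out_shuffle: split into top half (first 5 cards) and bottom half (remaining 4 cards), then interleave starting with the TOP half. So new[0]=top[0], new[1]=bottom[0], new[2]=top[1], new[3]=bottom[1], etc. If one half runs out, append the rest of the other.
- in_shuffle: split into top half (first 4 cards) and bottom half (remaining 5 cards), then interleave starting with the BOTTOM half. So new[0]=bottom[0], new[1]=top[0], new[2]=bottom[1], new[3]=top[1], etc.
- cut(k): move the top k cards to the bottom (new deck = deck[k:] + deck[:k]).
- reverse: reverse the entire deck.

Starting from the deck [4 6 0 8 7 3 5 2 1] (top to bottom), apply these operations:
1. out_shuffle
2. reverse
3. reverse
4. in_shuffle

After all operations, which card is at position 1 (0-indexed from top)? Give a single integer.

After op 1 (out_shuffle): [4 3 6 5 0 2 8 1 7]
After op 2 (reverse): [7 1 8 2 0 5 6 3 4]
After op 3 (reverse): [4 3 6 5 0 2 8 1 7]
After op 4 (in_shuffle): [0 4 2 3 8 6 1 5 7]
Position 1: card 4.

Answer: 4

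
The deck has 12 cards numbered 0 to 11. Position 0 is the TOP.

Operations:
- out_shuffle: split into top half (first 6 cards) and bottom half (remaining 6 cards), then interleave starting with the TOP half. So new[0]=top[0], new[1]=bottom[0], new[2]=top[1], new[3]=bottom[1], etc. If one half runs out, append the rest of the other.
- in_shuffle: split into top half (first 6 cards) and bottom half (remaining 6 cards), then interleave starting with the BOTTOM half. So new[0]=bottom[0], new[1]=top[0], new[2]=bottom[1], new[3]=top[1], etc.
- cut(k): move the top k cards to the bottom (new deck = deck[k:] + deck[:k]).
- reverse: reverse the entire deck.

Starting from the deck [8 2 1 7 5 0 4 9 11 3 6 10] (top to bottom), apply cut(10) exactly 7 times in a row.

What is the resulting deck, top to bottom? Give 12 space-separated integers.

After op 1 (cut(10)): [6 10 8 2 1 7 5 0 4 9 11 3]
After op 2 (cut(10)): [11 3 6 10 8 2 1 7 5 0 4 9]
After op 3 (cut(10)): [4 9 11 3 6 10 8 2 1 7 5 0]
After op 4 (cut(10)): [5 0 4 9 11 3 6 10 8 2 1 7]
After op 5 (cut(10)): [1 7 5 0 4 9 11 3 6 10 8 2]
After op 6 (cut(10)): [8 2 1 7 5 0 4 9 11 3 6 10]
After op 7 (cut(10)): [6 10 8 2 1 7 5 0 4 9 11 3]

Answer: 6 10 8 2 1 7 5 0 4 9 11 3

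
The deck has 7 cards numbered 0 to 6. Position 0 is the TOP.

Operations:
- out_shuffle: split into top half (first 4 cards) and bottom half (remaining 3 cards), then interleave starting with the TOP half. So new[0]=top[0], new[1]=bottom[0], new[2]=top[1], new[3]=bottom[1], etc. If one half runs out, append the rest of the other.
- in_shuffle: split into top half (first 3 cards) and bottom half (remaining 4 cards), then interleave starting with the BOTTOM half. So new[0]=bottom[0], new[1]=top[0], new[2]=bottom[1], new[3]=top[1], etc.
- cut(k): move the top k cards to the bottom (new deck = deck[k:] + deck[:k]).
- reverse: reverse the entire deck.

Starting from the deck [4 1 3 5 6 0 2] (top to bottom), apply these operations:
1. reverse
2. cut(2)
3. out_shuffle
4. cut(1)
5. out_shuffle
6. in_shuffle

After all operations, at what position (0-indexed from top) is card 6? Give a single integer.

After op 1 (reverse): [2 0 6 5 3 1 4]
After op 2 (cut(2)): [6 5 3 1 4 2 0]
After op 3 (out_shuffle): [6 4 5 2 3 0 1]
After op 4 (cut(1)): [4 5 2 3 0 1 6]
After op 5 (out_shuffle): [4 0 5 1 2 6 3]
After op 6 (in_shuffle): [1 4 2 0 6 5 3]
Card 6 is at position 4.

Answer: 4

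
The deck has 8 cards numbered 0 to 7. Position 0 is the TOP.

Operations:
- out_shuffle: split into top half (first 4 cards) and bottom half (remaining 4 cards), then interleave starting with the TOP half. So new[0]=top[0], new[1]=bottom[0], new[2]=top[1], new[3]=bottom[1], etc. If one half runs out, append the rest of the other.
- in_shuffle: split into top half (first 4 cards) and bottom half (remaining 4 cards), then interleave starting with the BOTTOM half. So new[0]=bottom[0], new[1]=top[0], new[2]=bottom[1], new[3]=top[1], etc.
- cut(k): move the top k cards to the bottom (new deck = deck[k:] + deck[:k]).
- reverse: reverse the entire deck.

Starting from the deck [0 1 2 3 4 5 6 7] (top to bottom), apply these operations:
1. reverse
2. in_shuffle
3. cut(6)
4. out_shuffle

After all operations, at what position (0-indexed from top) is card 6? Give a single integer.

After op 1 (reverse): [7 6 5 4 3 2 1 0]
After op 2 (in_shuffle): [3 7 2 6 1 5 0 4]
After op 3 (cut(6)): [0 4 3 7 2 6 1 5]
After op 4 (out_shuffle): [0 2 4 6 3 1 7 5]
Card 6 is at position 3.

Answer: 3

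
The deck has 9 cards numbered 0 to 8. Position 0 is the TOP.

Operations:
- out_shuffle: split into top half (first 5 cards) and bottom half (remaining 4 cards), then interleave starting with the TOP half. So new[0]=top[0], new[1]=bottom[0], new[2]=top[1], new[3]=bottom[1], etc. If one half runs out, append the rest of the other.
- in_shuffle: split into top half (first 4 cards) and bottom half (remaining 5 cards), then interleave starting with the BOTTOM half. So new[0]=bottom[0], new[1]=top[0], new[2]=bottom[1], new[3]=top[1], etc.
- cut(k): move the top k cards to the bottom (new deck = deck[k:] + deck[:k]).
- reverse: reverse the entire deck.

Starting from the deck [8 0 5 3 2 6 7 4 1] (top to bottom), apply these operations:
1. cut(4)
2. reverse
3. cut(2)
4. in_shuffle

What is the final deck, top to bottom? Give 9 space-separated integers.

After op 1 (cut(4)): [2 6 7 4 1 8 0 5 3]
After op 2 (reverse): [3 5 0 8 1 4 7 6 2]
After op 3 (cut(2)): [0 8 1 4 7 6 2 3 5]
After op 4 (in_shuffle): [7 0 6 8 2 1 3 4 5]

Answer: 7 0 6 8 2 1 3 4 5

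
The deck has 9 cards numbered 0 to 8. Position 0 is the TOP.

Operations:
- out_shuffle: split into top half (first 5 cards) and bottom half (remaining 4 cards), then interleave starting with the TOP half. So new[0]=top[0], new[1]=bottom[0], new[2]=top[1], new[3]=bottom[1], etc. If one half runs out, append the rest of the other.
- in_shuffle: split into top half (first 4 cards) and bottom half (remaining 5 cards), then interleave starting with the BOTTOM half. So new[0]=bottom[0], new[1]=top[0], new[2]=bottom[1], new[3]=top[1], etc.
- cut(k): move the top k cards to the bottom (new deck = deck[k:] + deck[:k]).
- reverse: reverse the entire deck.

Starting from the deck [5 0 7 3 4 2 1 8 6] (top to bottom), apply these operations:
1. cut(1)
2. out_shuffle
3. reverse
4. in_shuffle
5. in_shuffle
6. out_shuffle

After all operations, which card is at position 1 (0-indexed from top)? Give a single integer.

After op 1 (cut(1)): [0 7 3 4 2 1 8 6 5]
After op 2 (out_shuffle): [0 1 7 8 3 6 4 5 2]
After op 3 (reverse): [2 5 4 6 3 8 7 1 0]
After op 4 (in_shuffle): [3 2 8 5 7 4 1 6 0]
After op 5 (in_shuffle): [7 3 4 2 1 8 6 5 0]
After op 6 (out_shuffle): [7 8 3 6 4 5 2 0 1]
Position 1: card 8.

Answer: 8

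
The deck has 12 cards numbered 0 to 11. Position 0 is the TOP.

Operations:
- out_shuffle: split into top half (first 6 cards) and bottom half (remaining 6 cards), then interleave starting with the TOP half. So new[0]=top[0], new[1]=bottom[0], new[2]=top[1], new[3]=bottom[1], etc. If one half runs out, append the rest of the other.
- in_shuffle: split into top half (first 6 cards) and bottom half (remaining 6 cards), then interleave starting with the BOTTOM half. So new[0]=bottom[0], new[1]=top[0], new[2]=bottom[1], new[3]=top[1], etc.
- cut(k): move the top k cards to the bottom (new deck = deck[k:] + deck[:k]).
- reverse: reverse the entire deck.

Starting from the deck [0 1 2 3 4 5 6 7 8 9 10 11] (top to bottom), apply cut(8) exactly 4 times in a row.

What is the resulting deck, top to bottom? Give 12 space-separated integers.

Answer: 8 9 10 11 0 1 2 3 4 5 6 7

Derivation:
After op 1 (cut(8)): [8 9 10 11 0 1 2 3 4 5 6 7]
After op 2 (cut(8)): [4 5 6 7 8 9 10 11 0 1 2 3]
After op 3 (cut(8)): [0 1 2 3 4 5 6 7 8 9 10 11]
After op 4 (cut(8)): [8 9 10 11 0 1 2 3 4 5 6 7]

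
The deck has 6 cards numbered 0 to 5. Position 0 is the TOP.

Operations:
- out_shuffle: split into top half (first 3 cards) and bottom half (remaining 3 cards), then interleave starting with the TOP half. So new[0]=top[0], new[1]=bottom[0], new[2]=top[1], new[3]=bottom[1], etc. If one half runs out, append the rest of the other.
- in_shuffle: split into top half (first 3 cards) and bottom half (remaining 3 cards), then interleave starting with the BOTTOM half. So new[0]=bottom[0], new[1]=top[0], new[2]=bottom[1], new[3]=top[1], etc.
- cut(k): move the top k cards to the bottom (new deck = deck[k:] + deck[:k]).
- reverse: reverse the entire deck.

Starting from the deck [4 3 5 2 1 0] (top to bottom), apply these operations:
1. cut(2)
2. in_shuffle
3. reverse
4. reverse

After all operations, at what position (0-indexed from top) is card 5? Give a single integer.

Answer: 1

Derivation:
After op 1 (cut(2)): [5 2 1 0 4 3]
After op 2 (in_shuffle): [0 5 4 2 3 1]
After op 3 (reverse): [1 3 2 4 5 0]
After op 4 (reverse): [0 5 4 2 3 1]
Card 5 is at position 1.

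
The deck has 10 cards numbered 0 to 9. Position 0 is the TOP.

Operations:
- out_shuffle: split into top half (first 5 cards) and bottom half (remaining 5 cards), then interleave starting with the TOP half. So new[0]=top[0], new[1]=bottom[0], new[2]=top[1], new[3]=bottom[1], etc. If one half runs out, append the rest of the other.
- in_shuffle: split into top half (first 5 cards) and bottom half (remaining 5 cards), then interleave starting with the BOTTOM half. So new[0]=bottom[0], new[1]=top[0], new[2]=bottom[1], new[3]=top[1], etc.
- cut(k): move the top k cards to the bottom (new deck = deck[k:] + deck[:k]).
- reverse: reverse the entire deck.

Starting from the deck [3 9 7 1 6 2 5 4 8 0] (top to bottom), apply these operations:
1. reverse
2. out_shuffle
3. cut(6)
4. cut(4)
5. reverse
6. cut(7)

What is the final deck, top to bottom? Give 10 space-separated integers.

After op 1 (reverse): [0 8 4 5 2 6 1 7 9 3]
After op 2 (out_shuffle): [0 6 8 1 4 7 5 9 2 3]
After op 3 (cut(6)): [5 9 2 3 0 6 8 1 4 7]
After op 4 (cut(4)): [0 6 8 1 4 7 5 9 2 3]
After op 5 (reverse): [3 2 9 5 7 4 1 8 6 0]
After op 6 (cut(7)): [8 6 0 3 2 9 5 7 4 1]

Answer: 8 6 0 3 2 9 5 7 4 1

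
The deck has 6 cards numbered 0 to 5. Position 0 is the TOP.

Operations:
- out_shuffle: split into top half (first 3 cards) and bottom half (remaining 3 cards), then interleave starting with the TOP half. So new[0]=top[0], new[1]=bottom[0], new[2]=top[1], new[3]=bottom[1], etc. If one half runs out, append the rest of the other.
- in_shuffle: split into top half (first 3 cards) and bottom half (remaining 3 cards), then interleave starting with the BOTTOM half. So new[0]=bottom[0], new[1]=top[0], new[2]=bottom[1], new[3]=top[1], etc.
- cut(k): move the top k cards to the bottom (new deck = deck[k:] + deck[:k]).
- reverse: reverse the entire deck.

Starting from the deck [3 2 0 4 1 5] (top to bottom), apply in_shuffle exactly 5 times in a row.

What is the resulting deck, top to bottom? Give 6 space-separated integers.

Answer: 2 4 5 3 0 1

Derivation:
After op 1 (in_shuffle): [4 3 1 2 5 0]
After op 2 (in_shuffle): [2 4 5 3 0 1]
After op 3 (in_shuffle): [3 2 0 4 1 5]
After op 4 (in_shuffle): [4 3 1 2 5 0]
After op 5 (in_shuffle): [2 4 5 3 0 1]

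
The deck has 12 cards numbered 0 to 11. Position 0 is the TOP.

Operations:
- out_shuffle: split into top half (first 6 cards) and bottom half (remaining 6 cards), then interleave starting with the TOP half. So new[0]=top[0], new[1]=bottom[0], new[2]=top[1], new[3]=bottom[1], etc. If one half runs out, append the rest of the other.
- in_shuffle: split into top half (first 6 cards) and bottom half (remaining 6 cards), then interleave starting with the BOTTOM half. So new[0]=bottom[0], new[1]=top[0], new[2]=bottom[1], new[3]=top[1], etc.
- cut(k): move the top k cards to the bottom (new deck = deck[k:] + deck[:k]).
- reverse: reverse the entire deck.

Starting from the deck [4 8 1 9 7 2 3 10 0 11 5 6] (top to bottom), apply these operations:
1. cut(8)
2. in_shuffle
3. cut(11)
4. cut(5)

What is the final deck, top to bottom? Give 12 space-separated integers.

Answer: 7 5 2 6 3 4 10 8 1 0 9 11

Derivation:
After op 1 (cut(8)): [0 11 5 6 4 8 1 9 7 2 3 10]
After op 2 (in_shuffle): [1 0 9 11 7 5 2 6 3 4 10 8]
After op 3 (cut(11)): [8 1 0 9 11 7 5 2 6 3 4 10]
After op 4 (cut(5)): [7 5 2 6 3 4 10 8 1 0 9 11]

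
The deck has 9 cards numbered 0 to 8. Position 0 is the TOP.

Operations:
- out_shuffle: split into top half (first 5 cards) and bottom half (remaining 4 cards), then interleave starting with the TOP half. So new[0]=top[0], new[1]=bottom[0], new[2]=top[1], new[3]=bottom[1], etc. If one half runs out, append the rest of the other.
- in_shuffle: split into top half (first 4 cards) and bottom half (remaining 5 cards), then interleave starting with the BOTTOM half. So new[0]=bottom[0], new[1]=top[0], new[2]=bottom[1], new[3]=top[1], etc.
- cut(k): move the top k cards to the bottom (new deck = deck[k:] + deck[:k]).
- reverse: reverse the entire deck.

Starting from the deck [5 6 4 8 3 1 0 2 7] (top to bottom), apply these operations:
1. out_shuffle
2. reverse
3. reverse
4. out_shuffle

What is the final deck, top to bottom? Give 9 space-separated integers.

Answer: 5 2 1 8 6 7 0 3 4

Derivation:
After op 1 (out_shuffle): [5 1 6 0 4 2 8 7 3]
After op 2 (reverse): [3 7 8 2 4 0 6 1 5]
After op 3 (reverse): [5 1 6 0 4 2 8 7 3]
After op 4 (out_shuffle): [5 2 1 8 6 7 0 3 4]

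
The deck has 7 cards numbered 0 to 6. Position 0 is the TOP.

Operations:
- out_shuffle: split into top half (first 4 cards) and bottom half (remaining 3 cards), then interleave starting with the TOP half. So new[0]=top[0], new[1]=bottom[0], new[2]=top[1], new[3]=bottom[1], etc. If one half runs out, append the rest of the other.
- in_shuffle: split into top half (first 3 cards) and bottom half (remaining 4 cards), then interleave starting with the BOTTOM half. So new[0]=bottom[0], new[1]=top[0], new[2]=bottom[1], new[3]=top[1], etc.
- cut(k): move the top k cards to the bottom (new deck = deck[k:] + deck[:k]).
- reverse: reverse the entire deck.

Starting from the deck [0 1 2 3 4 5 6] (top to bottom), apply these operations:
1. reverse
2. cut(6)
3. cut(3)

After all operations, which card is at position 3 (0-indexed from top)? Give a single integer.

After op 1 (reverse): [6 5 4 3 2 1 0]
After op 2 (cut(6)): [0 6 5 4 3 2 1]
After op 3 (cut(3)): [4 3 2 1 0 6 5]
Position 3: card 1.

Answer: 1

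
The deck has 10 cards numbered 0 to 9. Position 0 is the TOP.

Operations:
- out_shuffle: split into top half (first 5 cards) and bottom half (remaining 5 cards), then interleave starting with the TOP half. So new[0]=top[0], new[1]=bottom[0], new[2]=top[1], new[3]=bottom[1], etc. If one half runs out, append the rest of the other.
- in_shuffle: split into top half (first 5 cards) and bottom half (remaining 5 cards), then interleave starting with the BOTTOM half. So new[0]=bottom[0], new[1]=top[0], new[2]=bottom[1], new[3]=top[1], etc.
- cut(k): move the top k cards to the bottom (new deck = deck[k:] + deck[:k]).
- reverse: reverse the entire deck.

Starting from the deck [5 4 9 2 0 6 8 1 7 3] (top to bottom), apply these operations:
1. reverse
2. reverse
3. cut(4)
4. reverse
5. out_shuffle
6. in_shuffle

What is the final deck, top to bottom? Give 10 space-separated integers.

After op 1 (reverse): [3 7 1 8 6 0 2 9 4 5]
After op 2 (reverse): [5 4 9 2 0 6 8 1 7 3]
After op 3 (cut(4)): [0 6 8 1 7 3 5 4 9 2]
After op 4 (reverse): [2 9 4 5 3 7 1 8 6 0]
After op 5 (out_shuffle): [2 7 9 1 4 8 5 6 3 0]
After op 6 (in_shuffle): [8 2 5 7 6 9 3 1 0 4]

Answer: 8 2 5 7 6 9 3 1 0 4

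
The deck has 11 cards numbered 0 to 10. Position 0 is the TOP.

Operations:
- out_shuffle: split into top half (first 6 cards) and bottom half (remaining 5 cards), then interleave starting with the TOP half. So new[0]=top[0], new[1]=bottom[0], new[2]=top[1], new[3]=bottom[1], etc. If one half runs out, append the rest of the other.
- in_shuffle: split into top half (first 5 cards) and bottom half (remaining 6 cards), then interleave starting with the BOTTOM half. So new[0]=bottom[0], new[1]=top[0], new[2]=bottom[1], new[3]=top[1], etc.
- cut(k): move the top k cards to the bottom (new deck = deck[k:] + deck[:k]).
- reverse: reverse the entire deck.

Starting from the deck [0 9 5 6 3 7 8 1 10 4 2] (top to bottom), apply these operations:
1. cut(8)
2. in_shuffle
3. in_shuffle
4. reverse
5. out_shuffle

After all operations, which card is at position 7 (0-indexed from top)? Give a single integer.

After op 1 (cut(8)): [10 4 2 0 9 5 6 3 7 8 1]
After op 2 (in_shuffle): [5 10 6 4 3 2 7 0 8 9 1]
After op 3 (in_shuffle): [2 5 7 10 0 6 8 4 9 3 1]
After op 4 (reverse): [1 3 9 4 8 6 0 10 7 5 2]
After op 5 (out_shuffle): [1 0 3 10 9 7 4 5 8 2 6]
Position 7: card 5.

Answer: 5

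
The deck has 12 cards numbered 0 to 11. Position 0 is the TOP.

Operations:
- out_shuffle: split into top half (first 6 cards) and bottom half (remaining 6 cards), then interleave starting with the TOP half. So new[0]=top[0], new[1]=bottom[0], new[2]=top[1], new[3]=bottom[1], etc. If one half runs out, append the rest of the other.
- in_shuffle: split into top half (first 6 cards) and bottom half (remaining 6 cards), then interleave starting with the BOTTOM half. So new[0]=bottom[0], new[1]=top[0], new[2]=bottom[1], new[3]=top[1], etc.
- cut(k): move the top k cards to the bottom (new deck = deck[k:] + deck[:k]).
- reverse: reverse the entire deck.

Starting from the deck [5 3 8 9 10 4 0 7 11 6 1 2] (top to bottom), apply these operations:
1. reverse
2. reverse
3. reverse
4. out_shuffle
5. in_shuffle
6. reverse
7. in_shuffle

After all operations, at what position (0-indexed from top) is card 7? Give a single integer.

Answer: 2

Derivation:
After op 1 (reverse): [2 1 6 11 7 0 4 10 9 8 3 5]
After op 2 (reverse): [5 3 8 9 10 4 0 7 11 6 1 2]
After op 3 (reverse): [2 1 6 11 7 0 4 10 9 8 3 5]
After op 4 (out_shuffle): [2 4 1 10 6 9 11 8 7 3 0 5]
After op 5 (in_shuffle): [11 2 8 4 7 1 3 10 0 6 5 9]
After op 6 (reverse): [9 5 6 0 10 3 1 7 4 8 2 11]
After op 7 (in_shuffle): [1 9 7 5 4 6 8 0 2 10 11 3]
Card 7 is at position 2.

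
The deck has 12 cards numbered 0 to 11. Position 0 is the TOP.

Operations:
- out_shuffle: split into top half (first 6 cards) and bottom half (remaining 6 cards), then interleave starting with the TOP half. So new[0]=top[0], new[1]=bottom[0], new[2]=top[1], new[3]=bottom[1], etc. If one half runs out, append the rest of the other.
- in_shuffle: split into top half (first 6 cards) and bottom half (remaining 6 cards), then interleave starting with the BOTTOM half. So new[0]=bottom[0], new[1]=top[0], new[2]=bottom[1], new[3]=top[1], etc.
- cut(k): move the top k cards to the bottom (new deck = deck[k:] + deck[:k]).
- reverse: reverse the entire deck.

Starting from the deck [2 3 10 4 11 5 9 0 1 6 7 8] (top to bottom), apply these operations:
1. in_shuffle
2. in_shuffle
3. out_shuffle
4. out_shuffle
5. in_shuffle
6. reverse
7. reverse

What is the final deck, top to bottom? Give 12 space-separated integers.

Answer: 3 6 5 2 4 11 0 1 8 9 10 7

Derivation:
After op 1 (in_shuffle): [9 2 0 3 1 10 6 4 7 11 8 5]
After op 2 (in_shuffle): [6 9 4 2 7 0 11 3 8 1 5 10]
After op 3 (out_shuffle): [6 11 9 3 4 8 2 1 7 5 0 10]
After op 4 (out_shuffle): [6 2 11 1 9 7 3 5 4 0 8 10]
After op 5 (in_shuffle): [3 6 5 2 4 11 0 1 8 9 10 7]
After op 6 (reverse): [7 10 9 8 1 0 11 4 2 5 6 3]
After op 7 (reverse): [3 6 5 2 4 11 0 1 8 9 10 7]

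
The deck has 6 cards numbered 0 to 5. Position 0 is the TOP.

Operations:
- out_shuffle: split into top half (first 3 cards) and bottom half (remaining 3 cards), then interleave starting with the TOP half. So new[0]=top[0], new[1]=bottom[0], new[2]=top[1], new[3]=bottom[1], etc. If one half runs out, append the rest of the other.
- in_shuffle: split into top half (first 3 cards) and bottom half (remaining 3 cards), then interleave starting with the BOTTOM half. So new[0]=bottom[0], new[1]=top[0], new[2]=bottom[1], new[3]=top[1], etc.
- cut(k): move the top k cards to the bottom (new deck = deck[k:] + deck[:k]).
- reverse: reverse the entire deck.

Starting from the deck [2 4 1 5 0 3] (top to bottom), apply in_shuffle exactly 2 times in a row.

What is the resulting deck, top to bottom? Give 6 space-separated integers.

After op 1 (in_shuffle): [5 2 0 4 3 1]
After op 2 (in_shuffle): [4 5 3 2 1 0]

Answer: 4 5 3 2 1 0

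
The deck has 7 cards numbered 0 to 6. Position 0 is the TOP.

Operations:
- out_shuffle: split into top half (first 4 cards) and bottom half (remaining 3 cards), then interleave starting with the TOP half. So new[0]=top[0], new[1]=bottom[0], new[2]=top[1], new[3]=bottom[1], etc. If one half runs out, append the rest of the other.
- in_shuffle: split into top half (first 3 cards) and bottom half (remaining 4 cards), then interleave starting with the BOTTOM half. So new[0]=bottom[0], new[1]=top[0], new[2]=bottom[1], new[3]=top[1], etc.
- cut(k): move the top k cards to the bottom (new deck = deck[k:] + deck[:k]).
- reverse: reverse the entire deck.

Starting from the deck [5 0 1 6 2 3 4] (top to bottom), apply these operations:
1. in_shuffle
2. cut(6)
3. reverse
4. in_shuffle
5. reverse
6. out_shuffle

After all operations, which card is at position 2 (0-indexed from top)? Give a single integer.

Answer: 0

Derivation:
After op 1 (in_shuffle): [6 5 2 0 3 1 4]
After op 2 (cut(6)): [4 6 5 2 0 3 1]
After op 3 (reverse): [1 3 0 2 5 6 4]
After op 4 (in_shuffle): [2 1 5 3 6 0 4]
After op 5 (reverse): [4 0 6 3 5 1 2]
After op 6 (out_shuffle): [4 5 0 1 6 2 3]
Position 2: card 0.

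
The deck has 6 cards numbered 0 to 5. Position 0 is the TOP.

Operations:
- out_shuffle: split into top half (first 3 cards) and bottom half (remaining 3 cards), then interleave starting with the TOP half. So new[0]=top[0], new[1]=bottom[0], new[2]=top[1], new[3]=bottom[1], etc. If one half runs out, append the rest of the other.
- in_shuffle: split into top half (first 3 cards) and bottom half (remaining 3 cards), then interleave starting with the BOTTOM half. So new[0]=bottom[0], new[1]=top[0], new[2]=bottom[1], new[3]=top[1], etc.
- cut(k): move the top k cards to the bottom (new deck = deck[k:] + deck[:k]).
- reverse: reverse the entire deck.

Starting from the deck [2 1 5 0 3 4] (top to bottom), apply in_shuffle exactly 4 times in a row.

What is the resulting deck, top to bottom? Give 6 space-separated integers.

After op 1 (in_shuffle): [0 2 3 1 4 5]
After op 2 (in_shuffle): [1 0 4 2 5 3]
After op 3 (in_shuffle): [2 1 5 0 3 4]
After op 4 (in_shuffle): [0 2 3 1 4 5]

Answer: 0 2 3 1 4 5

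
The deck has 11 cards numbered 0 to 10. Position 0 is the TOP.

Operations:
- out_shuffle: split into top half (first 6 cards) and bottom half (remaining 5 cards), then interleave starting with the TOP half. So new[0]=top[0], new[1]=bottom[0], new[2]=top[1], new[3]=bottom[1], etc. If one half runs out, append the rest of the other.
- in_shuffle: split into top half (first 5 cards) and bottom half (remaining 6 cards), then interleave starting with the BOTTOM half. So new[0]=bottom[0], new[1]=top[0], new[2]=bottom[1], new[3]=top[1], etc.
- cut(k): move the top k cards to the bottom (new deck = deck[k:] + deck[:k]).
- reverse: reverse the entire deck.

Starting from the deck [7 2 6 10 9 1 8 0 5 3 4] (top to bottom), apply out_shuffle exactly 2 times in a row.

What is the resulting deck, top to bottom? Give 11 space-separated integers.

Answer: 7 10 8 3 2 9 0 4 6 1 5

Derivation:
After op 1 (out_shuffle): [7 8 2 0 6 5 10 3 9 4 1]
After op 2 (out_shuffle): [7 10 8 3 2 9 0 4 6 1 5]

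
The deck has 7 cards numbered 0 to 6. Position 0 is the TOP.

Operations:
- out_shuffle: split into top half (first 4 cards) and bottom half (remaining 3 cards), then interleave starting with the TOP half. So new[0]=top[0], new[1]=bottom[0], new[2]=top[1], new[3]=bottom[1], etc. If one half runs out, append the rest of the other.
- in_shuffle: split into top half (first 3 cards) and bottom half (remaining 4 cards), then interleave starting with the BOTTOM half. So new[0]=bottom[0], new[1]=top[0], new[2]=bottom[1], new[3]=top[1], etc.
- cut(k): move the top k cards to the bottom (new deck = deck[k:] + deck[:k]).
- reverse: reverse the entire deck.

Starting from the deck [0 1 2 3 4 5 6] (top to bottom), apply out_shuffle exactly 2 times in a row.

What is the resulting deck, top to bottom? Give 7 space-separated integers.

After op 1 (out_shuffle): [0 4 1 5 2 6 3]
After op 2 (out_shuffle): [0 2 4 6 1 3 5]

Answer: 0 2 4 6 1 3 5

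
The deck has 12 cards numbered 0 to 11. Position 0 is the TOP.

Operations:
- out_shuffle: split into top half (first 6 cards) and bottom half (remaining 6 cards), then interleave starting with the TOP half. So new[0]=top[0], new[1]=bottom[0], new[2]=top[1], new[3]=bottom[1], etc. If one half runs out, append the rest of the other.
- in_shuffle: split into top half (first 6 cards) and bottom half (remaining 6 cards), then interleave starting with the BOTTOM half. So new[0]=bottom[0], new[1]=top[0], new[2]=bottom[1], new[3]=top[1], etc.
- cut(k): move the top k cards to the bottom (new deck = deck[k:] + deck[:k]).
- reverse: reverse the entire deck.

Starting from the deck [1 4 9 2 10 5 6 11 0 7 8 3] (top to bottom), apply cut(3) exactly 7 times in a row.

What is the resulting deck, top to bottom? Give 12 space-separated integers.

Answer: 7 8 3 1 4 9 2 10 5 6 11 0

Derivation:
After op 1 (cut(3)): [2 10 5 6 11 0 7 8 3 1 4 9]
After op 2 (cut(3)): [6 11 0 7 8 3 1 4 9 2 10 5]
After op 3 (cut(3)): [7 8 3 1 4 9 2 10 5 6 11 0]
After op 4 (cut(3)): [1 4 9 2 10 5 6 11 0 7 8 3]
After op 5 (cut(3)): [2 10 5 6 11 0 7 8 3 1 4 9]
After op 6 (cut(3)): [6 11 0 7 8 3 1 4 9 2 10 5]
After op 7 (cut(3)): [7 8 3 1 4 9 2 10 5 6 11 0]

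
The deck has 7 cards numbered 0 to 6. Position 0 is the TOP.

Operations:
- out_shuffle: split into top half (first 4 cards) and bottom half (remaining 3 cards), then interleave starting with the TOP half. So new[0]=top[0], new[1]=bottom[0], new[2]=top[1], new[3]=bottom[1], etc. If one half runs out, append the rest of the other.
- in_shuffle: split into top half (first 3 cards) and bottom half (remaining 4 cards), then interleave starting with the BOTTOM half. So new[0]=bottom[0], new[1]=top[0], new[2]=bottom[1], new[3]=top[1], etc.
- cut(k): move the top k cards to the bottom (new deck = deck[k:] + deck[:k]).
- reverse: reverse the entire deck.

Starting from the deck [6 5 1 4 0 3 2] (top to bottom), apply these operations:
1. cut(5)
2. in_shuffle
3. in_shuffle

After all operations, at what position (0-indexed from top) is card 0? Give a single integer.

Answer: 6

Derivation:
After op 1 (cut(5)): [3 2 6 5 1 4 0]
After op 2 (in_shuffle): [5 3 1 2 4 6 0]
After op 3 (in_shuffle): [2 5 4 3 6 1 0]
Card 0 is at position 6.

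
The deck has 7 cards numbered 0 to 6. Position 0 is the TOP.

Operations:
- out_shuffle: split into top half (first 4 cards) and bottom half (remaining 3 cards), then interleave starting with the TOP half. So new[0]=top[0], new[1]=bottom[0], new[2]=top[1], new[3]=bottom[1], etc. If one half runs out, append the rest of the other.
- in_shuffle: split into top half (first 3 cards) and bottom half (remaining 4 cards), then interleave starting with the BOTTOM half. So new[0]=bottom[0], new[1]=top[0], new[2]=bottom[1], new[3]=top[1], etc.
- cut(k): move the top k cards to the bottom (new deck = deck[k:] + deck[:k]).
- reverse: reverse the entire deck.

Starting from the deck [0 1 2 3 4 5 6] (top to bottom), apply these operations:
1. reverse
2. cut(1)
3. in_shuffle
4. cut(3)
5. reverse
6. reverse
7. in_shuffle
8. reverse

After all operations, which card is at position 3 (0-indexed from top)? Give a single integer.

Answer: 0

Derivation:
After op 1 (reverse): [6 5 4 3 2 1 0]
After op 2 (cut(1)): [5 4 3 2 1 0 6]
After op 3 (in_shuffle): [2 5 1 4 0 3 6]
After op 4 (cut(3)): [4 0 3 6 2 5 1]
After op 5 (reverse): [1 5 2 6 3 0 4]
After op 6 (reverse): [4 0 3 6 2 5 1]
After op 7 (in_shuffle): [6 4 2 0 5 3 1]
After op 8 (reverse): [1 3 5 0 2 4 6]
Position 3: card 0.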